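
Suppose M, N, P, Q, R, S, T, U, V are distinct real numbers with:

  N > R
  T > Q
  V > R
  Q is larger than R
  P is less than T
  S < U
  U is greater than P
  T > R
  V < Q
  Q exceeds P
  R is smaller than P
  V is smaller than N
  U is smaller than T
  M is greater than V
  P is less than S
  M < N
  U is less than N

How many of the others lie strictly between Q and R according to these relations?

Chaining upward from R reaches: P, V, M, S, U, N, T.
Chaining downward from Q reaches: P, V.
Strictly between R and Q are those in both lists: P, V — 2 elements.

2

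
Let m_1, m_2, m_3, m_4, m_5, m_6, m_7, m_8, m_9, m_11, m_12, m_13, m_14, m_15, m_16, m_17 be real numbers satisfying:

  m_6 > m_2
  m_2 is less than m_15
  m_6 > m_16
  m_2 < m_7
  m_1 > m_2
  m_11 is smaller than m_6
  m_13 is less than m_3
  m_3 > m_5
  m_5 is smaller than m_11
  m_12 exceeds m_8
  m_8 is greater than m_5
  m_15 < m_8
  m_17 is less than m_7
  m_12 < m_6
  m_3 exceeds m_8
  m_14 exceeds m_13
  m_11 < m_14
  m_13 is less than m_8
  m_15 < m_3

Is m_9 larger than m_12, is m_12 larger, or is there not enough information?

Following every chain through m_9: nothing is chained to m_9.
m_12 is not reached, and no chain runs the other way from m_12 to m_9.
So the given relations leave the order of m_9 and m_12 undetermined.

undetermined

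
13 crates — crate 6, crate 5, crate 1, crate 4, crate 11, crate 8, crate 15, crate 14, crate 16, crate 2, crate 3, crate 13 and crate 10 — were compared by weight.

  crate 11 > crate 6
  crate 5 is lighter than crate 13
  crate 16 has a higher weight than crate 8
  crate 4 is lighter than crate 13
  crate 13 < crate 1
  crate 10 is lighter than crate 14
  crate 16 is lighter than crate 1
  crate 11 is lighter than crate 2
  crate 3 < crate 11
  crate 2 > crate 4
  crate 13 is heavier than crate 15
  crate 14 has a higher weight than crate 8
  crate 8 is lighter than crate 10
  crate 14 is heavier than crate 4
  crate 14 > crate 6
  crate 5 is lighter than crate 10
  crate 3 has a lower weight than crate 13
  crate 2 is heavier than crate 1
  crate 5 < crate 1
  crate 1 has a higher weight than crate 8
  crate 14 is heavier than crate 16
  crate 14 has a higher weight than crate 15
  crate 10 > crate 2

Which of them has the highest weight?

crate 14

Chaining downward from crate 14: directly below it, crate 6, crate 15, crate 8, crate 16, crate 4, crate 10; then crate 5, crate 2; then crate 11, crate 1; then crate 3, crate 13.
That covers every other element, and nothing is given above crate 14, so crate 14 is the highest weight.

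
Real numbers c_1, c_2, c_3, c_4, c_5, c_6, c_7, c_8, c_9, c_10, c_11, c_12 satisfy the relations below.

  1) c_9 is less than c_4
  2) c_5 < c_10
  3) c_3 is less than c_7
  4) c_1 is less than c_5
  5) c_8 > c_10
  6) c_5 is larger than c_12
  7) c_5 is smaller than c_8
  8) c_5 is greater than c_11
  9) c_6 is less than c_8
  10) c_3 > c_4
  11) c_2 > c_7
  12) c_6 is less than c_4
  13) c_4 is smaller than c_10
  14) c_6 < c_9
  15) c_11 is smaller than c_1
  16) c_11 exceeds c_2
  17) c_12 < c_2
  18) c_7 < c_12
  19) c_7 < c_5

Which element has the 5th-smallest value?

c_7

Piecing the relations together gives one ordering: c_6 < c_9 < c_4 < c_3 < c_7 < c_12 < c_2 < c_11 < c_1 < c_5 < c_10 < c_8.
Counting 5 from the smallest end gives c_7.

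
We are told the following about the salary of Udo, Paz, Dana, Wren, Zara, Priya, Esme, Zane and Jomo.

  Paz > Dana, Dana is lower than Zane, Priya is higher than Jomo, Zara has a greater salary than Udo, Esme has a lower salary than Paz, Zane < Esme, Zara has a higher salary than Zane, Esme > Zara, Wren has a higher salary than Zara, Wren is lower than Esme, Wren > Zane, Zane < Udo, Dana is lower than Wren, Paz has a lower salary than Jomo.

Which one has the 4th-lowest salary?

Zara

Piecing the relations together gives one ordering: Dana < Zane < Udo < Zara < Wren < Esme < Paz < Jomo < Priya.
Counting 4 from the smallest end gives Zara.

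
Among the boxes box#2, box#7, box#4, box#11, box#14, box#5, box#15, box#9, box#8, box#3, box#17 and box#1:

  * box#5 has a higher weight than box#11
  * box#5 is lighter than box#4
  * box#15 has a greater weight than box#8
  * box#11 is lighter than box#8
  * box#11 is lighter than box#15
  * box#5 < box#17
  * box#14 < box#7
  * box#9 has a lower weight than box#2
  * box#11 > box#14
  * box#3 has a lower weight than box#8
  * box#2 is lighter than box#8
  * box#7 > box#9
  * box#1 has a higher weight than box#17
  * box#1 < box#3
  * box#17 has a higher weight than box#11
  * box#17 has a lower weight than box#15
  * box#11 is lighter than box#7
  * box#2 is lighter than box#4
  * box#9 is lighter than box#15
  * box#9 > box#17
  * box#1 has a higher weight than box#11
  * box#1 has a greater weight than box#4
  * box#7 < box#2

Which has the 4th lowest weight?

box#17

Chaining the given pairs: box#14 < box#11 < box#5 < box#17 < box#9 < box#7 < box#2 < box#4 < box#1 < box#3 < box#8 < box#15.
The 4th smallest is box#17.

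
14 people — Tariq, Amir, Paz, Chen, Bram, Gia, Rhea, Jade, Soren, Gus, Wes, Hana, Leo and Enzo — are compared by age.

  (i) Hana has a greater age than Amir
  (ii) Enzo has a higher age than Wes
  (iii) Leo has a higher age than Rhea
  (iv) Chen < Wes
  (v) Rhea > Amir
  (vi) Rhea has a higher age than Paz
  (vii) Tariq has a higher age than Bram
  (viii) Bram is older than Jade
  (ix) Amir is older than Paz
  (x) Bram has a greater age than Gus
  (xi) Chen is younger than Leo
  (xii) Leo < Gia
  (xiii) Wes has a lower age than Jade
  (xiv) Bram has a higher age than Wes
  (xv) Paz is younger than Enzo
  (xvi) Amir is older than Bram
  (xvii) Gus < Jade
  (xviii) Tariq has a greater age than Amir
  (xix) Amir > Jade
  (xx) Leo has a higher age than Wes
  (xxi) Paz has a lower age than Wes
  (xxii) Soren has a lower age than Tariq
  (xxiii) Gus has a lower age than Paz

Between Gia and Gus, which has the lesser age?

Gus

The relevant relations are Gus < Jade; Jade < Bram; Bram < Amir; Amir < Rhea; Rhea < Leo; Leo < Gia.
Together: Gus < Jade < Bram < Amir < Rhea < Leo < Gia.
So Gus < Gia; Gus is the younger of the two.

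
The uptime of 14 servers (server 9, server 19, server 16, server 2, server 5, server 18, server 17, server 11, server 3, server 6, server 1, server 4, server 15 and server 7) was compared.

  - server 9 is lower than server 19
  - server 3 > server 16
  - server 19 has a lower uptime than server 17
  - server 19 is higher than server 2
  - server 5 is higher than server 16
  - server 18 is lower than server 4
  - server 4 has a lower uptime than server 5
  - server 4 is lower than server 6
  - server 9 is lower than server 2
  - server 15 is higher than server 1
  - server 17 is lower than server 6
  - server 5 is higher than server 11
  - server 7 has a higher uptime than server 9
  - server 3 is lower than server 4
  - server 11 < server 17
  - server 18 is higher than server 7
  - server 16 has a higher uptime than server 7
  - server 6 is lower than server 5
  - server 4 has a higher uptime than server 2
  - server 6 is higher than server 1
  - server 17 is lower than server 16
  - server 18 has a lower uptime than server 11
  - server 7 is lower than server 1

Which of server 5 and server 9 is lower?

server 9 < server 7 < server 18 < server 11 < server 17 < server 16 < server 3 < server 4 < server 6 < server 5, by transitivity through server 7, server 18, server 11, server 17, server 16, server 3, server 4, server 6.
So server 9 < server 5; server 9 is the lower of the two.

server 9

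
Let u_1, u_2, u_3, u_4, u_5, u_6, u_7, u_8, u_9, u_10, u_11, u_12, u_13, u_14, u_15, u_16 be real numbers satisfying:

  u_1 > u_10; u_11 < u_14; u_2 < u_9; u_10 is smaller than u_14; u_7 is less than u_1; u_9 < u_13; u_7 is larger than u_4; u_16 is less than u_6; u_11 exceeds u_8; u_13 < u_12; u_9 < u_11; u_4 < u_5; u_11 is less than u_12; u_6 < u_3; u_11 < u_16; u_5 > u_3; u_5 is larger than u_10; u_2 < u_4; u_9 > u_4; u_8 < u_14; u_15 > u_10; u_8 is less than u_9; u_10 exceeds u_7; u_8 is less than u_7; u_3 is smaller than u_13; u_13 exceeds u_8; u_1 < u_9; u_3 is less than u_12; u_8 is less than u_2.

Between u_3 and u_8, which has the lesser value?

u_8

Link the given pairs in sequence: u_8 < u_2; u_2 < u_4; u_4 < u_7; u_7 < u_10; u_10 < u_1; u_1 < u_9; u_9 < u_11; u_11 < u_16; u_16 < u_6; u_6 < u_3.
Chaining these gives u_8 < u_2 < u_4 < u_7 < u_10 < u_1 < u_9 < u_11 < u_16 < u_6 < u_3.
So u_8 < u_3; u_8 is the smaller of the two.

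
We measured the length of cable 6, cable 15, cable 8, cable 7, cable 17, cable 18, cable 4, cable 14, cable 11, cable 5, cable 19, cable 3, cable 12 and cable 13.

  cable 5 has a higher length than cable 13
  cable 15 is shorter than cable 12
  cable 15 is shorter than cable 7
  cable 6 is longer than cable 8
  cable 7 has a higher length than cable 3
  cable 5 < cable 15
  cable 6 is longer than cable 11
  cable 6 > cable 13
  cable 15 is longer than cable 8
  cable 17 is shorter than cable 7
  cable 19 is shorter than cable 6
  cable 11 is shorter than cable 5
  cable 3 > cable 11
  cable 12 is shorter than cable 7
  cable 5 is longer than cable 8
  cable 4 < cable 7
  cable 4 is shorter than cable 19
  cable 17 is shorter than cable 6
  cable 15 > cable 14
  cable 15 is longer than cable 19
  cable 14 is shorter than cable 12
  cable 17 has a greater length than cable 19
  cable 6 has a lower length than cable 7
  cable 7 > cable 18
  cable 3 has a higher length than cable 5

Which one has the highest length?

cable 7

cable 8 is not greatest since cable 8 < cable 6; cable 18 is not greatest since cable 18 < cable 7; cable 11 is not greatest since cable 11 < cable 3; cable 14 is not greatest since cable 14 < cable 15; cable 4 is not greatest since cable 4 < cable 19; cable 19 is not greatest since cable 19 < cable 15; cable 17 is not greatest since cable 17 < cable 6; cable 13 is not greatest since cable 13 < cable 5; cable 6 is not greatest since cable 6 < cable 7; cable 5 is not greatest since cable 5 < cable 3; cable 15 is not greatest since cable 15 < cable 12; cable 3 is not greatest since cable 3 < cable 7; cable 12 is not greatest since cable 12 < cable 7.
Only cable 7 has nothing above it, so cable 7 is the highest length.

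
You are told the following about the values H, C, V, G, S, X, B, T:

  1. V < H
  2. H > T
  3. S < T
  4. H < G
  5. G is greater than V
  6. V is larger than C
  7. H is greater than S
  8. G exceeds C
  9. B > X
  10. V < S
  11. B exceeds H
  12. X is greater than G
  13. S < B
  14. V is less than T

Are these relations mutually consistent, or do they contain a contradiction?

Every relation is compatible with C < V < S < T < H < G < X < B; the set is consistent.

consistent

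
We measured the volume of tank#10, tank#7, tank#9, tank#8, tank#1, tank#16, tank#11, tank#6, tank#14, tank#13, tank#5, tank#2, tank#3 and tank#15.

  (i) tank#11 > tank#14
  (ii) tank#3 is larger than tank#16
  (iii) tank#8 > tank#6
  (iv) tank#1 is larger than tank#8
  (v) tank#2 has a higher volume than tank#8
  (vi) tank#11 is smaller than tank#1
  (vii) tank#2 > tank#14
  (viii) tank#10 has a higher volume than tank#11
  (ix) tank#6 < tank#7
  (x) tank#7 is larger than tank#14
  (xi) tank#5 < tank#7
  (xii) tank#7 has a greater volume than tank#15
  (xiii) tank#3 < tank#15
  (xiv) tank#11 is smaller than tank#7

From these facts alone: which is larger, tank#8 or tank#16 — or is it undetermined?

undetermined

Following every chain through tank#16: above tank#16 we get tank#3, tank#15, tank#7.
tank#8 is not reached, and no chain runs the other way from tank#8 to tank#16.
So the given relations leave the order of tank#16 and tank#8 undetermined.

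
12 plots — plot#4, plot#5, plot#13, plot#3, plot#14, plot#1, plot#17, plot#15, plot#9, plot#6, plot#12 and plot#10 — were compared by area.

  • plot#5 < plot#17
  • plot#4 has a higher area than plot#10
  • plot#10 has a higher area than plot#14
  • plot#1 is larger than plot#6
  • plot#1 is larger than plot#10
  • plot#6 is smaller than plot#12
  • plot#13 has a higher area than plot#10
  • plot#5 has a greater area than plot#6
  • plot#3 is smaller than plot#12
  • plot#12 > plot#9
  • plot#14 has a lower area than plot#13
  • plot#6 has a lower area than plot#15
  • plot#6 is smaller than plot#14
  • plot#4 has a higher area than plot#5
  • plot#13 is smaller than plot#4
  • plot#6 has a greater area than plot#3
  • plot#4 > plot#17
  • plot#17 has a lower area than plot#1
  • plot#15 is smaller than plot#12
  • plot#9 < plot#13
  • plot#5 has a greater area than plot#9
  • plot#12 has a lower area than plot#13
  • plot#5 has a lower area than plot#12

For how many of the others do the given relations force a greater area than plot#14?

From plot#14 the given relations immediately reach plot#10, plot#13.
From those, plot#1, plot#4 — 4 in total.
No other element is forced above plot#14 by the given relations, so the count is 4.

4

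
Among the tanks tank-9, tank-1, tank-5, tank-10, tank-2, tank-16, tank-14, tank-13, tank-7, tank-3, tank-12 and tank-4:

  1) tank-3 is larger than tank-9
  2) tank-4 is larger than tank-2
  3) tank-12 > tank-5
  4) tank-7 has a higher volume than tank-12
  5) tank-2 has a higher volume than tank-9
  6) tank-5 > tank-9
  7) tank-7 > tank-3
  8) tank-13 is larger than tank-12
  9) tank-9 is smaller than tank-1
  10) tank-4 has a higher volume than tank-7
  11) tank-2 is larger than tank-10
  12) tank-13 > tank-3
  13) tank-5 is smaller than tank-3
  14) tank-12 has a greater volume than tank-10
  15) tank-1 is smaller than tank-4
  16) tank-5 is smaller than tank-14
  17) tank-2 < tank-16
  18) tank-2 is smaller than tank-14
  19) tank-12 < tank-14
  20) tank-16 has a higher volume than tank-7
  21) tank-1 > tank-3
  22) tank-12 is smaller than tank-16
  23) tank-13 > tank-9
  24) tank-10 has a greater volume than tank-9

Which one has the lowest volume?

tank-9

Chaining upward from tank-9: directly above it, tank-10, tank-5, tank-2, tank-3, tank-13, tank-1; then tank-12, tank-14, tank-7, tank-16, tank-4.
That covers every other element, and nothing is given below tank-9, so tank-9 is the lowest volume.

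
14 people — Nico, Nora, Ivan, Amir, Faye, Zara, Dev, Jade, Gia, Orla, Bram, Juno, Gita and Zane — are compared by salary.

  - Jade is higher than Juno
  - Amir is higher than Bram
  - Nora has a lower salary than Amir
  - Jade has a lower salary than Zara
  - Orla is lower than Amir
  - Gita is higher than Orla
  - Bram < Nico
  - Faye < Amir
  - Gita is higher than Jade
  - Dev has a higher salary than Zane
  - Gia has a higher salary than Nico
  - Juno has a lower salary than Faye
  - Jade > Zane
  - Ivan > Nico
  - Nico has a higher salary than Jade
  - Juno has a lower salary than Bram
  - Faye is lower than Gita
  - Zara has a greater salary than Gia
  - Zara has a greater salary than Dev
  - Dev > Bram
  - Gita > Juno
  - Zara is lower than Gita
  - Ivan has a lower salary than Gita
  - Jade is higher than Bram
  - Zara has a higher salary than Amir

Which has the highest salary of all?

Gita

Chaining downward from Gita: directly below it, Juno, Orla, Jade, Ivan, Faye, Zara; then Zane, Bram, Nico, Dev, Amir, Gia; then Nora.
That covers every other element, and nothing is given above Gita, so Gita is the highest salary.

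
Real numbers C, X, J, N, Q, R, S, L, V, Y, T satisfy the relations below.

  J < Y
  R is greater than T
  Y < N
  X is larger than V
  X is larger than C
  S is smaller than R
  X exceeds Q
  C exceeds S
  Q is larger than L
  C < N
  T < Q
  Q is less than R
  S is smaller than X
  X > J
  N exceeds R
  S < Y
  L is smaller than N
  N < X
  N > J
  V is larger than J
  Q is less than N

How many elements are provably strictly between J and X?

The relations place J below X. An element lies strictly between them when it is forced above J and also forced below X.
Above J: {Y, N, V}. Below X: {S, C, L, T, Q, R, Y, N, V}.
Intersection: {Y, N, V} — 3.

3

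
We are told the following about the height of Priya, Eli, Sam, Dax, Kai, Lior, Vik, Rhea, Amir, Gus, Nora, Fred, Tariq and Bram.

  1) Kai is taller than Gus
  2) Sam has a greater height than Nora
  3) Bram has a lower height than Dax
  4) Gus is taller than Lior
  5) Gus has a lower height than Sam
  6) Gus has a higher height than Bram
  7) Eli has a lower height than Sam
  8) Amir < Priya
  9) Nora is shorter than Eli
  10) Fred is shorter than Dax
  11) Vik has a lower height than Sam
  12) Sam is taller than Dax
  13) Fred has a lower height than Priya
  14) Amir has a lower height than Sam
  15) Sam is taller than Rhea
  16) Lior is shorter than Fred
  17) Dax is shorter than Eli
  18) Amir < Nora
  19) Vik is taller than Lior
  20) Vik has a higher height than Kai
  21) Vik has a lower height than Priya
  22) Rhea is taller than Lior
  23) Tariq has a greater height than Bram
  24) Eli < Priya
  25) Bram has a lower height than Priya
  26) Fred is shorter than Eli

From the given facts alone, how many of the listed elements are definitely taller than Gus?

The elements the relations force above Gus are Kai, Vik, Sam, Priya — no chain reaches any other.
That is 4.

4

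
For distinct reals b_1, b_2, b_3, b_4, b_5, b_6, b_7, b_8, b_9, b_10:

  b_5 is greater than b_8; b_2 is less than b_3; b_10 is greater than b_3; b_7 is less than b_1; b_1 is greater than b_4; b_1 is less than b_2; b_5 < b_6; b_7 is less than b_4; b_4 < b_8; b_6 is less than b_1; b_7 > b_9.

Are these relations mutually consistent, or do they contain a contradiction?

consistent

The single ordering b_9 < b_7 < b_4 < b_8 < b_5 < b_6 < b_1 < b_2 < b_3 < b_10 satisfies every listed relation, so no contradiction arises.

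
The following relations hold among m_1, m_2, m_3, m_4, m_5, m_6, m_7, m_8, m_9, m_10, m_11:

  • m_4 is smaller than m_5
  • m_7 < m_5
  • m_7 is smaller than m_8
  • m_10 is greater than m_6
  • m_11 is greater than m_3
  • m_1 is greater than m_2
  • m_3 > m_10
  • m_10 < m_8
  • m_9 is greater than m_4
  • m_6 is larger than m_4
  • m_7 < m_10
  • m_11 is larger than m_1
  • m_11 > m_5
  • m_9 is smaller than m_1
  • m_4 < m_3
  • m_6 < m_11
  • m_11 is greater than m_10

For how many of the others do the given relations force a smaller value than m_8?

4

Directly below m_8: m_7, m_10.
One step further: m_6 (3 so far).
One step further: m_4 (4 so far).
Nothing else is reachable below m_8; 4 in all.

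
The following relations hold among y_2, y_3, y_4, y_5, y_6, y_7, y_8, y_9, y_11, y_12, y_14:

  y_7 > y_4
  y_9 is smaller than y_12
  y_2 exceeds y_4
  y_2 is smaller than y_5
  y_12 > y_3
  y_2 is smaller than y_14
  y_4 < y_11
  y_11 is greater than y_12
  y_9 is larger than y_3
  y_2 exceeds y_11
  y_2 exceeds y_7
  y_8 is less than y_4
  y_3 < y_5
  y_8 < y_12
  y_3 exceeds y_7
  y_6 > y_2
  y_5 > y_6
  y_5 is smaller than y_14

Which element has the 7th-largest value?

y_9

Chaining the given pairs: y_8 < y_4 < y_7 < y_3 < y_9 < y_12 < y_11 < y_2 < y_6 < y_5 < y_14.
The 7th largest is y_9.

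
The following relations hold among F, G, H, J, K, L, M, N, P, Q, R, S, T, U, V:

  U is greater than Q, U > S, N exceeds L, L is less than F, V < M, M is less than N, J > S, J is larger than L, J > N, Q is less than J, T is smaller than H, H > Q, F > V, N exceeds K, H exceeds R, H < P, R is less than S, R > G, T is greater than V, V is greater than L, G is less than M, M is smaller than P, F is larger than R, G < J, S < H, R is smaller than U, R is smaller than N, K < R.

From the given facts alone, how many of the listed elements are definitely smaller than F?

5

Directly below F: L, R, V.
One step further: K, G (5 so far).
Nothing else is reachable below F; 5 in all.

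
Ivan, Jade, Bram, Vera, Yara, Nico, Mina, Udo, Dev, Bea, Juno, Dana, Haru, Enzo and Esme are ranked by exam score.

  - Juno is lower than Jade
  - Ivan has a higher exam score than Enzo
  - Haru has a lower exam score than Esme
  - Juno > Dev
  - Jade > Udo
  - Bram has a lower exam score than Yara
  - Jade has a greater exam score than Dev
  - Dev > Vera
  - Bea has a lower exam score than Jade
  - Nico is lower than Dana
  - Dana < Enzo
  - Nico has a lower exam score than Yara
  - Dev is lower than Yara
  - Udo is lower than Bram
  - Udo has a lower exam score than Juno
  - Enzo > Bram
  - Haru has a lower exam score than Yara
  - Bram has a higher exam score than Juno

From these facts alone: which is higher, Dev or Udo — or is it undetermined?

Following every chain through Udo: above Udo we get Juno, Bram, Enzo, Yara, Ivan, Jade.
Dev is not reached, and no chain runs the other way from Dev to Udo.
So the given relations leave the order of Udo and Dev undetermined.

undetermined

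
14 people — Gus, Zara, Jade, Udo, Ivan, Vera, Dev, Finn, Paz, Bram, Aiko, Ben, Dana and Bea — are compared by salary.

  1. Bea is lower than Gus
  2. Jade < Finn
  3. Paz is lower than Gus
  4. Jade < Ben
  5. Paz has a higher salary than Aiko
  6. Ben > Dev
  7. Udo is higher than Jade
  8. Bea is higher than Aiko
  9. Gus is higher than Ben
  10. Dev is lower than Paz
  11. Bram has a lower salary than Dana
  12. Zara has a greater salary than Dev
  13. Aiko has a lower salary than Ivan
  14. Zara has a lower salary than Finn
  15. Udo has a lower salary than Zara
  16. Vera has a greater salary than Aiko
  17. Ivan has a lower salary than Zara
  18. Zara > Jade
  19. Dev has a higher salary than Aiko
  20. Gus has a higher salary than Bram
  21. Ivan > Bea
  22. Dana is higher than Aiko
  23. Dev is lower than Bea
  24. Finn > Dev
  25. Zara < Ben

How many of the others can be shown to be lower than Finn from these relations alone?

From Finn the given relations immediately reach Jade, Dev, Zara.
From those, Aiko, Udo, Ivan — 6 in total.
From those, Bea — 7 in total.
Nothing else is reachable below Finn; 7 in all.

7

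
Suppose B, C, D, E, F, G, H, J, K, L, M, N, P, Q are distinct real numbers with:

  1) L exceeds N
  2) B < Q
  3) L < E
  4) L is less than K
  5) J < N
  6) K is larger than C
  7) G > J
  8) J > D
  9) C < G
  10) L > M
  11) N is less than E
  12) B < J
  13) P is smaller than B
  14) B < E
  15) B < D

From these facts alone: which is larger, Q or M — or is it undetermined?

undetermined

Following every chain through Q: below Q we get P, B.
M is not reached, and no chain runs the other way from M to Q.
So the given relations leave the order of Q and M undetermined.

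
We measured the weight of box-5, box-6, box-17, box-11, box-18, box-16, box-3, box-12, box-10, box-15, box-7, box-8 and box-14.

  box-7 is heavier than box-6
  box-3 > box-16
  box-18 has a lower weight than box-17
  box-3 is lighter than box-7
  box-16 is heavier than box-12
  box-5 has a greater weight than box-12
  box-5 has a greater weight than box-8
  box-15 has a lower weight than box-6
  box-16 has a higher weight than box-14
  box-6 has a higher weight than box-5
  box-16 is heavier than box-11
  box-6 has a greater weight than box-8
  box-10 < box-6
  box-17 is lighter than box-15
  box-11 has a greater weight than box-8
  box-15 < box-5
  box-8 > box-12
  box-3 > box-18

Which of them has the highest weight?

box-7

box-14 is not greatest since box-14 < box-16; box-12 is not greatest since box-12 < box-8; box-8 is not greatest since box-8 < box-11; box-10 is not greatest since box-10 < box-6; box-11 is not greatest since box-11 < box-16; box-18 is not greatest since box-18 < box-3; box-17 is not greatest since box-17 < box-15; box-15 is not greatest since box-15 < box-6; box-5 is not greatest since box-5 < box-6; box-16 is not greatest since box-16 < box-3; box-6 is not greatest since box-6 < box-7; box-3 is not greatest since box-3 < box-7.
Only box-7 has nothing above it, so box-7 is the highest weight.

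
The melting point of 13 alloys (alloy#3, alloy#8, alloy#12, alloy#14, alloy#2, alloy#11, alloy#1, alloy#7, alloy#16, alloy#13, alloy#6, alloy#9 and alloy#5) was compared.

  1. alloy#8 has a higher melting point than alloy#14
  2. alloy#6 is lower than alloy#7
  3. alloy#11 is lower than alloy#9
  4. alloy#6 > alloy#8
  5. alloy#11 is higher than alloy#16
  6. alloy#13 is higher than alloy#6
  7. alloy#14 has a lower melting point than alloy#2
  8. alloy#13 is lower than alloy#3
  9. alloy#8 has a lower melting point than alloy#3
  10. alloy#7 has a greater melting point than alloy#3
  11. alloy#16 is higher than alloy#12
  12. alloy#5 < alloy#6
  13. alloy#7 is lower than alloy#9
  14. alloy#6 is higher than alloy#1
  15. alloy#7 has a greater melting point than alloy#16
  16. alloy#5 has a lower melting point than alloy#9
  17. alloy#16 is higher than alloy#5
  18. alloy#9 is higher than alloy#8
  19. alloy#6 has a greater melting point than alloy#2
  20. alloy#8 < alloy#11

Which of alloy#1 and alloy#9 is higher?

The relevant relations are alloy#1 < alloy#6; alloy#6 < alloy#13; alloy#13 < alloy#3; alloy#3 < alloy#7; alloy#7 < alloy#9.
Chaining these gives alloy#1 < alloy#6 < alloy#13 < alloy#3 < alloy#7 < alloy#9.
So alloy#1 < alloy#9; alloy#9 is the higher of the two.

alloy#9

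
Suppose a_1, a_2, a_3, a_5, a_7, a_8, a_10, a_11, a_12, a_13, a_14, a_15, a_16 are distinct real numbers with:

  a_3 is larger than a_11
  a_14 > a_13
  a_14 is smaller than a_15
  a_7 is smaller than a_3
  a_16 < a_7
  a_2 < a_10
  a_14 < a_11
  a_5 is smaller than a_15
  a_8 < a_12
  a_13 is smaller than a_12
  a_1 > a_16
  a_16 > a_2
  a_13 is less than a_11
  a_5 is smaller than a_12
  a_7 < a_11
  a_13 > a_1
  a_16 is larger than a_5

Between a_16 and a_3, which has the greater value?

a_3

Following the relations from a_16: a_16 < a_1 < a_13 < a_14 < a_11 < a_3.
So a_16 < a_3; a_3 is the larger of the two.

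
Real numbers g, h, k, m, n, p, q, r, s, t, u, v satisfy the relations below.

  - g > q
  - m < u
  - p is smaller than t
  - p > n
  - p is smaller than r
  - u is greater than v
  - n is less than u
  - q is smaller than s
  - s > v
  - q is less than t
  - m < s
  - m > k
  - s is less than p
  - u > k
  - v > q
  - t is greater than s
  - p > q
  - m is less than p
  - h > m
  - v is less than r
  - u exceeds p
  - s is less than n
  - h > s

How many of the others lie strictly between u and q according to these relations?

Chaining upward from q reaches: v, s, n, p, r, h, t, g.
Chaining downward from u reaches: k, m, v, s, n, p.
Strictly between q and u are those in both lists: v, s, n, p — 4 elements.

4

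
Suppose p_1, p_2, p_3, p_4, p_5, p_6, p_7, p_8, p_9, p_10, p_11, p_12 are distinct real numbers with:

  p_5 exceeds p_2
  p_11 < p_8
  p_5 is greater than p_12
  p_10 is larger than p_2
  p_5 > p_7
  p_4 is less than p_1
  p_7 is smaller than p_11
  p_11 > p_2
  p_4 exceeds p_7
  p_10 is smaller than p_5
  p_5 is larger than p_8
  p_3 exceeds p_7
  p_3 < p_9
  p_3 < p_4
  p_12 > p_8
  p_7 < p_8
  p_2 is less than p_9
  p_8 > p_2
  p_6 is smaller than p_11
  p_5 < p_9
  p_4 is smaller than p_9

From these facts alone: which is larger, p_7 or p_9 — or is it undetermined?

Chaining the given relations: p_7 < p_11 < p_8 < p_12 < p_5 < p_9.
So p_9 is larger.

p_9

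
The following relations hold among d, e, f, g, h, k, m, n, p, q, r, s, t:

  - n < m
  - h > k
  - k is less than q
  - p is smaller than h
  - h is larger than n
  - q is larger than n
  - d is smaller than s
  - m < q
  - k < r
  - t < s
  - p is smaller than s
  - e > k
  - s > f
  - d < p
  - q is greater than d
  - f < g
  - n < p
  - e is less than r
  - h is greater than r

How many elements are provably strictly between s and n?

1

The relations place n below s. An element lies strictly between them when it is forced above n and also forced below s.
Above n: {p, h, m, q}. Below s: {t, f, d, p}.
Intersection: {p} — 1.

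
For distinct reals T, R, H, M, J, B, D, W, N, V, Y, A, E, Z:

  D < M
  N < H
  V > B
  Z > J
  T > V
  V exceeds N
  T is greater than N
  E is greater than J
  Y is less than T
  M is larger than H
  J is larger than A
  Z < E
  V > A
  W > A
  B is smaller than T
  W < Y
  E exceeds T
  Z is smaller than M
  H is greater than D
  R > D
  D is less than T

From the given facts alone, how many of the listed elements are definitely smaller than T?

From T the given relations immediately reach D, Y, N, B, V.
From those, A, W — 7 in total.
Nothing else is reachable below T; 7 in all.

7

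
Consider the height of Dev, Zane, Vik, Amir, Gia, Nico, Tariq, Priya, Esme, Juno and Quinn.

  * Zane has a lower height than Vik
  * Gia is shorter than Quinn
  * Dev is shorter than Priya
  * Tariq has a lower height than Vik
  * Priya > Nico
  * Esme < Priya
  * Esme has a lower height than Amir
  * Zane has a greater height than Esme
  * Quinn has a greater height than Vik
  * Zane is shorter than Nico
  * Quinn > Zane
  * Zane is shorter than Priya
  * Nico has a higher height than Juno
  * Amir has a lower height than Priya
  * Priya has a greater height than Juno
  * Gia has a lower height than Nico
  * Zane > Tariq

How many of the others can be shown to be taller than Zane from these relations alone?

4

The elements the relations force above Zane are Vik, Nico, Priya, Quinn — no chain reaches any other.
That is 4.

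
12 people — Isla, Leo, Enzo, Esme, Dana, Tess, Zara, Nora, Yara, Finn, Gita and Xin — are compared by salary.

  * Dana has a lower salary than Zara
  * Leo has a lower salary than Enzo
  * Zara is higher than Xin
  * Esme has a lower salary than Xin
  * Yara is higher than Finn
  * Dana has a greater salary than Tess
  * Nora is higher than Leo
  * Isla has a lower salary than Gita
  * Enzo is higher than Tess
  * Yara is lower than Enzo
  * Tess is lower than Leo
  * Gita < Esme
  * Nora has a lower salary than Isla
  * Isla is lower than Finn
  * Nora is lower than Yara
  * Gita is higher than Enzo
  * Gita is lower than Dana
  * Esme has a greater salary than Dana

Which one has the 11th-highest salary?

Chaining the given pairs: Tess < Leo < Nora < Isla < Finn < Yara < Enzo < Gita < Dana < Esme < Xin < Zara.
The 11th largest is Leo.

Leo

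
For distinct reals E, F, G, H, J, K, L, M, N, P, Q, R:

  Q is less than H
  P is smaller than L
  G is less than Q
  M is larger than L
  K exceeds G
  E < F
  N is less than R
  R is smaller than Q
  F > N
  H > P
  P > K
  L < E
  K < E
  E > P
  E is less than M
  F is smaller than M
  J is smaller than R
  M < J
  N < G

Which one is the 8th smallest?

Piecing the relations together gives one ordering: N < G < K < P < L < E < F < M < J < R < Q < H.
Counting 8 from the smallest end gives M.

M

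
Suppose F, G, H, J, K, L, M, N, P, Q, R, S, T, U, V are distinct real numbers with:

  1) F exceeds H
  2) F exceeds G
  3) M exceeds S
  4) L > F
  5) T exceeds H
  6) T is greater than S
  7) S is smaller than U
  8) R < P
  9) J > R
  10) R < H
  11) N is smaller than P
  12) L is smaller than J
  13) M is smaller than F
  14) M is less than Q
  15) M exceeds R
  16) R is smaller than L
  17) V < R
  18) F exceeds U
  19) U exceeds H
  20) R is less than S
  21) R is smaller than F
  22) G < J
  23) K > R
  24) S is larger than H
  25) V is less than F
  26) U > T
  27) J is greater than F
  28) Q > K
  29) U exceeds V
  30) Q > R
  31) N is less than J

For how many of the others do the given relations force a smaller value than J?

11

The elements the relations force below J are V, R, H, S, M, T, G, U, N, F, L — no chain reaches any other.
That is 11.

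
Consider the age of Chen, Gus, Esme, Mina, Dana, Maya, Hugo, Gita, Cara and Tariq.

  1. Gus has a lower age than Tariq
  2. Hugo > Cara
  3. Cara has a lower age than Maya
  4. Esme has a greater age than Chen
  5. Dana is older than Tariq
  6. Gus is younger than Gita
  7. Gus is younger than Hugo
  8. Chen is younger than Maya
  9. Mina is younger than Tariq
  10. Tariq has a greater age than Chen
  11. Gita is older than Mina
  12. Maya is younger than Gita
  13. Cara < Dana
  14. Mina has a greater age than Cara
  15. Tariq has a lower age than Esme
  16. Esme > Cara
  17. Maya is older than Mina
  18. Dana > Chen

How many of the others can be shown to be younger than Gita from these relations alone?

5

Directly below Gita: Gus, Mina, Maya.
One step further: Cara, Chen (5 so far).
No other element is forced below Gita by the given relations, so the count is 5.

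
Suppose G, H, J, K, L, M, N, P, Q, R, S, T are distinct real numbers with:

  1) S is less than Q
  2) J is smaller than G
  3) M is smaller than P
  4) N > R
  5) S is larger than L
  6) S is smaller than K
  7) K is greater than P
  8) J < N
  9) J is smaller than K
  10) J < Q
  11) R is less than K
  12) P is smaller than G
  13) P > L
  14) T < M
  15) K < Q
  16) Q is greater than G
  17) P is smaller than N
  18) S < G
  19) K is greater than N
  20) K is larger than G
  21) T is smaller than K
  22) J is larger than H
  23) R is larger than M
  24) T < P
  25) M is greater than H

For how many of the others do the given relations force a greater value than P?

4

The elements the relations force above P are N, G, K, Q — no chain reaches any other.
That is 4.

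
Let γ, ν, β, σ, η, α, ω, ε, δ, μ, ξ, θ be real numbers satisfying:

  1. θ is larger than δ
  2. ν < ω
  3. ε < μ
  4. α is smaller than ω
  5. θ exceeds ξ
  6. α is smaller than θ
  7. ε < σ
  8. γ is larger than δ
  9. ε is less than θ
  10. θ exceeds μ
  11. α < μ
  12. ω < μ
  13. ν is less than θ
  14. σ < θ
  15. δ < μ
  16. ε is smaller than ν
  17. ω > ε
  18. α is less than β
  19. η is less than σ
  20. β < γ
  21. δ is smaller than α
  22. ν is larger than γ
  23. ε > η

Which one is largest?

θ

Chaining downward from θ: directly below it, δ, α, ε, ν, ξ, σ, μ; then η, γ, ω; then β.
That covers every other element, and nothing is given above θ, so θ is the largest.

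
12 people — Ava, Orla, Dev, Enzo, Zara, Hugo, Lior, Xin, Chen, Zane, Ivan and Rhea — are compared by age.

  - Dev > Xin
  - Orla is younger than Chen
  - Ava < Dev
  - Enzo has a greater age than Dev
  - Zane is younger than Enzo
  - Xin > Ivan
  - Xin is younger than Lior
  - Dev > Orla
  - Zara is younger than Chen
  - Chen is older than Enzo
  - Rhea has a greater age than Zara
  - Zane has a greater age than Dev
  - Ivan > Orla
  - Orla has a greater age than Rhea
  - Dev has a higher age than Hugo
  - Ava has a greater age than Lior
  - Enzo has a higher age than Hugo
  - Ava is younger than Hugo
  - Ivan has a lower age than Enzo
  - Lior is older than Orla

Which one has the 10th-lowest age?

The consecutive relations fix a unique order: Zara < Rhea < Orla < Ivan < Xin < Lior < Ava < Hugo < Dev < Zane < Enzo < Chen.
Counting 10 from the smallest end gives Zane.

Zane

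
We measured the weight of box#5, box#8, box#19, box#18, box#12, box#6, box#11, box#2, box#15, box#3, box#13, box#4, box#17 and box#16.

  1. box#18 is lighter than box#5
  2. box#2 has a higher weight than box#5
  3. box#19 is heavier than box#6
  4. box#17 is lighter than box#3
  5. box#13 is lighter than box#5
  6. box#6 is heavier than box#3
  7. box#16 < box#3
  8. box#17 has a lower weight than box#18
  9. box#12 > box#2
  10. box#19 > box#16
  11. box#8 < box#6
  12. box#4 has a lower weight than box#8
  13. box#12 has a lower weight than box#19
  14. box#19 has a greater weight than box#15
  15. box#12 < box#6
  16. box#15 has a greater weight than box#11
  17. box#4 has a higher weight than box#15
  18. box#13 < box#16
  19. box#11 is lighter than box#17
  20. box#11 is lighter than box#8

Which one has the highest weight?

box#19

Chaining downward from box#19: directly below it, box#15, box#16, box#12, box#6; then box#11, box#13, box#3, box#2, box#8; then box#17, box#5, box#4; then box#18.
That covers every other element, and nothing is given above box#19, so box#19 is the highest weight.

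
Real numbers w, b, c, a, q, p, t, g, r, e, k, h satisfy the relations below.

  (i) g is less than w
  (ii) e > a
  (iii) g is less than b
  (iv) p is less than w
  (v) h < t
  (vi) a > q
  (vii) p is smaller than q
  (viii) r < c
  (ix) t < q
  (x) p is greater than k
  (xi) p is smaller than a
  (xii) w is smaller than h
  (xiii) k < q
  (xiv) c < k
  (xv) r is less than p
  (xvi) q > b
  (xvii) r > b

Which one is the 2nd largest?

The consecutive relations fix a unique order: g < b < r < c < k < p < w < h < t < q < a < e.
The 2nd largest is a.

a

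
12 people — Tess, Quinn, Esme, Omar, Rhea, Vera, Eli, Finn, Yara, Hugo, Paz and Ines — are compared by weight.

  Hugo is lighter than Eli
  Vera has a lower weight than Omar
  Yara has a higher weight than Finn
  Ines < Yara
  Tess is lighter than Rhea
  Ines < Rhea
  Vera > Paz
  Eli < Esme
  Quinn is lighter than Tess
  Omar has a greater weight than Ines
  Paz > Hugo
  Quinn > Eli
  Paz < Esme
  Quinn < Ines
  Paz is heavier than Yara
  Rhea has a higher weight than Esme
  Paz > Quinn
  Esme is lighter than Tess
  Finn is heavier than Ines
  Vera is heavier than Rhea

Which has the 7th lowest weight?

Paz

Piecing the relations together gives one ordering: Hugo < Eli < Quinn < Ines < Finn < Yara < Paz < Esme < Tess < Rhea < Vera < Omar.
The 7th smallest is Paz.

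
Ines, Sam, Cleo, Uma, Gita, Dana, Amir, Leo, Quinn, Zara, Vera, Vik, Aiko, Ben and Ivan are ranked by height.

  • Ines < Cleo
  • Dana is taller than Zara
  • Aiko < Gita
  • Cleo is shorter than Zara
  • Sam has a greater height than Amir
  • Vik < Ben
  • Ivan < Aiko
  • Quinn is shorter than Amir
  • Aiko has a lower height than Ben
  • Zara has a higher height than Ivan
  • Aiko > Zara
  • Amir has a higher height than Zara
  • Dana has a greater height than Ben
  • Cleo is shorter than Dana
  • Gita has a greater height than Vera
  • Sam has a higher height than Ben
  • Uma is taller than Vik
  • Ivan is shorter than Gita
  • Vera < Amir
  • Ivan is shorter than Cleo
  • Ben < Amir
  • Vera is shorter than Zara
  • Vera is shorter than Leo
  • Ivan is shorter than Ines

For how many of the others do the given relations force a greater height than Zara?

6

From Zara the given relations immediately reach Aiko, Amir, Dana.
From those, Ben, Gita, Sam — 6 in total.
Nothing else is reachable above Zara; 6 in all.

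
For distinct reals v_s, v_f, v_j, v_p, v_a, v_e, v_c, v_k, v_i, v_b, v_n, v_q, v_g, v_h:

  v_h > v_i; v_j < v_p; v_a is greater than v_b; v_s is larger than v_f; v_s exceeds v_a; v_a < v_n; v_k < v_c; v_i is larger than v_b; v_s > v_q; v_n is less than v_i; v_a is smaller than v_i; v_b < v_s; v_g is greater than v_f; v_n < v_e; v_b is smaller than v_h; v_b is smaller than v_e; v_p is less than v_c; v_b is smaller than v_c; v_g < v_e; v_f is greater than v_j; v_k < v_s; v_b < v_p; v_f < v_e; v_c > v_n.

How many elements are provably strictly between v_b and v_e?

The relations place v_b below v_e. An element lies strictly between them when it is forced above v_b and also forced below v_e.
Above v_b: {v_a, v_p, v_n, v_i, v_h, v_c, v_s}. Below v_e: {v_a, v_j, v_f, v_g, v_n}.
Intersection: {v_a, v_n} — 2.

2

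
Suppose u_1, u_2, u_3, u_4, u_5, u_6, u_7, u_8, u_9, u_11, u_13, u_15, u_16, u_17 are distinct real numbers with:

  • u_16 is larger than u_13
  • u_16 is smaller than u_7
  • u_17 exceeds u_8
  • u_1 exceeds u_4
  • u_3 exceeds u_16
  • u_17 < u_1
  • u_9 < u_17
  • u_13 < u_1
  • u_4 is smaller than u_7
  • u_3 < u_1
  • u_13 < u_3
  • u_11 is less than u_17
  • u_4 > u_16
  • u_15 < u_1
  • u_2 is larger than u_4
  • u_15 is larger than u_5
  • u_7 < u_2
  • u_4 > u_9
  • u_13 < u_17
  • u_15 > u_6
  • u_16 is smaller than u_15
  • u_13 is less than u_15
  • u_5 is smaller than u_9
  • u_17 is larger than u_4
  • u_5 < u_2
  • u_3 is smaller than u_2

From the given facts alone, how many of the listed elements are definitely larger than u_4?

From u_4 the given relations immediately reach u_17, u_7, u_1, u_2.
Nothing else is reachable above u_4; 4 in all.

4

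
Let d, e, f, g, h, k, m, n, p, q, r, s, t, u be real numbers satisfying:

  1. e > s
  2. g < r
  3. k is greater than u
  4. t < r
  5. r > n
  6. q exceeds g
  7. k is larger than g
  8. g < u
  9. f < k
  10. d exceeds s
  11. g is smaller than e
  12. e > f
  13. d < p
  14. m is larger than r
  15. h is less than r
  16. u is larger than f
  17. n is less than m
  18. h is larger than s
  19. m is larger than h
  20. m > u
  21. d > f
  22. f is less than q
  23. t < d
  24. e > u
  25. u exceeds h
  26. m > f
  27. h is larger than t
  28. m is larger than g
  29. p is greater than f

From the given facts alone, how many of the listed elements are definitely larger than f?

From f the given relations immediately reach u, k, q, d, p, m, e.
No other element is forced above f by the given relations, so the count is 7.

7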